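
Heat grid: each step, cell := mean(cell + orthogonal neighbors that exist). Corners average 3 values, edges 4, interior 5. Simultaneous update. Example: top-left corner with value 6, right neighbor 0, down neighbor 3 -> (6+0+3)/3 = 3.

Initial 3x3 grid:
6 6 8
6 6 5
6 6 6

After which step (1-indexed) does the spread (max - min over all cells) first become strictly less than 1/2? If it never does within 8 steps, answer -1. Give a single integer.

Step 1: max=13/2, min=17/3, spread=5/6
Step 2: max=229/36, min=88/15, spread=89/180
  -> spread < 1/2 first at step 2
Step 3: max=44633/7200, min=1069/180, spread=1873/7200
Step 4: max=798781/129600, min=322597/54000, spread=122741/648000
Step 5: max=158606897/25920000, min=431879/72000, spread=3130457/25920000
Step 6: max=2848547029/466560000, min=292632637/48600000, spread=196368569/2332800000
Step 7: max=170450870063/27993600000, min=14067899849/2332800000, spread=523543/8957952
Step 8: max=10214980378861/1679616000000, min=140917568413/23328000000, spread=4410589/107495424

Answer: 2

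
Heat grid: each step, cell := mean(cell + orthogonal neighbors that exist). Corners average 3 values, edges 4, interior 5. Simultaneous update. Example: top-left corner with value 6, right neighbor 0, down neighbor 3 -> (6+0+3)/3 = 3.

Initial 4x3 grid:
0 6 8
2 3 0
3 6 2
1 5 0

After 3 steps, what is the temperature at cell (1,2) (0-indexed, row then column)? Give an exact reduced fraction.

Step 1: cell (1,2) = 13/4
Step 2: cell (1,2) = 799/240
Step 3: cell (1,2) = 24427/7200
Full grid after step 3:
  6829/2160 50809/14400 4007/1080
  5413/1800 9733/3000 24427/7200
  3527/1200 18251/6000 20987/7200
  539/180 5183/1800 5993/2160

Answer: 24427/7200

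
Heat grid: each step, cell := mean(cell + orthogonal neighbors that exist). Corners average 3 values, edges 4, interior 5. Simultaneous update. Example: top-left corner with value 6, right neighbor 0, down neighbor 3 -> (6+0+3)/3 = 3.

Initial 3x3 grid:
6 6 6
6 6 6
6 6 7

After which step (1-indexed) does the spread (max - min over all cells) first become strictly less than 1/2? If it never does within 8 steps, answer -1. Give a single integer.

Answer: 1

Derivation:
Step 1: max=19/3, min=6, spread=1/3
  -> spread < 1/2 first at step 1
Step 2: max=113/18, min=6, spread=5/18
Step 3: max=1337/216, min=6, spread=41/216
Step 4: max=79891/12960, min=2171/360, spread=347/2592
Step 5: max=4772537/777600, min=21757/3600, spread=2921/31104
Step 6: max=285764539/46656000, min=2617483/432000, spread=24611/373248
Step 7: max=17114882033/2799360000, min=58976741/9720000, spread=207329/4478976
Step 8: max=1025799552451/167961600000, min=3149201599/518400000, spread=1746635/53747712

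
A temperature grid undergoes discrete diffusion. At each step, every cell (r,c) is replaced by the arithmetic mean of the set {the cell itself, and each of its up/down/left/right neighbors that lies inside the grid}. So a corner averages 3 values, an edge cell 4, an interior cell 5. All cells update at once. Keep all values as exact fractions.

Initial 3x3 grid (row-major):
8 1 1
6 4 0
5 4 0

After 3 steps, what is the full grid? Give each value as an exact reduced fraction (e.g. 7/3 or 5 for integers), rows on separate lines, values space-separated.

Answer: 599/144 4661/1440 923/432
4189/960 1263/400 693/320
25/6 9437/2880 479/216

Derivation:
After step 1:
  5 7/2 2/3
  23/4 3 5/4
  5 13/4 4/3
After step 2:
  19/4 73/24 65/36
  75/16 67/20 25/16
  14/3 151/48 35/18
After step 3:
  599/144 4661/1440 923/432
  4189/960 1263/400 693/320
  25/6 9437/2880 479/216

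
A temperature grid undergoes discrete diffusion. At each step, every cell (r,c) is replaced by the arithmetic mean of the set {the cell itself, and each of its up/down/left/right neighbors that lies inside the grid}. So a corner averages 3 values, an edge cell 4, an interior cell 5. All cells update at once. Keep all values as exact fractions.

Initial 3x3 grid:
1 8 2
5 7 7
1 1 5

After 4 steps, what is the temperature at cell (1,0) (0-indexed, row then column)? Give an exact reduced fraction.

Answer: 599509/144000

Derivation:
Step 1: cell (1,0) = 7/2
Step 2: cell (1,0) = 161/40
Step 3: cell (1,0) = 9497/2400
Step 4: cell (1,0) = 599509/144000
Full grid after step 4:
  141953/32400 2040277/432000 634337/129600
  599509/144000 528241/120000 456131/96000
  125503/32400 1805777/432000 573337/129600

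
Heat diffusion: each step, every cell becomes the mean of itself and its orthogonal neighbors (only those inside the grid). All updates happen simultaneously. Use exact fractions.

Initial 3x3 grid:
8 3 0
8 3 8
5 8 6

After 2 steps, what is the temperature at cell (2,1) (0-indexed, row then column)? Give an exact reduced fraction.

Answer: 155/24

Derivation:
Step 1: cell (2,1) = 11/2
Step 2: cell (2,1) = 155/24
Full grid after step 2:
  95/18 39/8 137/36
  19/3 101/20 85/16
  37/6 155/24 205/36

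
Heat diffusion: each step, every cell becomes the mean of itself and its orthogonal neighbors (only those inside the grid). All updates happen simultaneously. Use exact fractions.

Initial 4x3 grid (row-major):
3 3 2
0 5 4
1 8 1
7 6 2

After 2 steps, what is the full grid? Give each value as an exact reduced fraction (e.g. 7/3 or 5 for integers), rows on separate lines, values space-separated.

After step 1:
  2 13/4 3
  9/4 4 3
  4 21/5 15/4
  14/3 23/4 3
After step 2:
  5/2 49/16 37/12
  49/16 167/50 55/16
  907/240 217/50 279/80
  173/36 1057/240 25/6

Answer: 5/2 49/16 37/12
49/16 167/50 55/16
907/240 217/50 279/80
173/36 1057/240 25/6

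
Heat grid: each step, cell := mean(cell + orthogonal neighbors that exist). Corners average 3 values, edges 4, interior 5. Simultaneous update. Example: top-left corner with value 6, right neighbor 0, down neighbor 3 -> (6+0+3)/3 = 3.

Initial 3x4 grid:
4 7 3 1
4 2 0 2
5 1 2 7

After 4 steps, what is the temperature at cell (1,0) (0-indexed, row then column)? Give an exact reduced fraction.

Answer: 2970533/864000

Derivation:
Step 1: cell (1,0) = 15/4
Step 2: cell (1,0) = 893/240
Step 3: cell (1,0) = 50887/14400
Step 4: cell (1,0) = 2970533/864000
Full grid after step 4:
  155189/43200 236699/72000 203699/72000 3149/1200
  2970533/864000 1119757/360000 31051/11250 1121579/432000
  417217/129600 322111/108000 293861/108000 171121/64800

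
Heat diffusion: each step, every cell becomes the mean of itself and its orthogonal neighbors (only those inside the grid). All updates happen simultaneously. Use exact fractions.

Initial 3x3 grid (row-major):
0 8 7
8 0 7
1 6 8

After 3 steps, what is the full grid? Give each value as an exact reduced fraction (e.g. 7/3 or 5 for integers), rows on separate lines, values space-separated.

Answer: 2507/540 68651/14400 12593/2160
58501/14400 31387/6000 38813/7200
91/20 22417/4800 459/80

Derivation:
After step 1:
  16/3 15/4 22/3
  9/4 29/5 11/2
  5 15/4 7
After step 2:
  34/9 1333/240 199/36
  1103/240 421/100 769/120
  11/3 431/80 65/12
After step 3:
  2507/540 68651/14400 12593/2160
  58501/14400 31387/6000 38813/7200
  91/20 22417/4800 459/80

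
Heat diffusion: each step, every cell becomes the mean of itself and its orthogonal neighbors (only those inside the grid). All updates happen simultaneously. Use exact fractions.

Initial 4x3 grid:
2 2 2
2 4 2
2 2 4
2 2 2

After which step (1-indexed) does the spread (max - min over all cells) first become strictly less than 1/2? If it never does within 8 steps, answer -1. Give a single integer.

Step 1: max=3, min=2, spread=1
Step 2: max=329/120, min=2, spread=89/120
Step 3: max=3107/1200, min=889/400, spread=11/30
  -> spread < 1/2 first at step 3
Step 4: max=271547/108000, min=24217/10800, spread=29377/108000
Step 5: max=334171/135000, min=624517/270000, spread=1753/10800
Step 6: max=7027807/2880000, min=45218041/19440000, spread=71029/622080
Step 7: max=4726716229/1944000000, min=2741823619/1166400000, spread=7359853/91125000
Step 8: max=25090144567/10368000000, min=55025335807/23328000000, spread=45679663/746496000

Answer: 3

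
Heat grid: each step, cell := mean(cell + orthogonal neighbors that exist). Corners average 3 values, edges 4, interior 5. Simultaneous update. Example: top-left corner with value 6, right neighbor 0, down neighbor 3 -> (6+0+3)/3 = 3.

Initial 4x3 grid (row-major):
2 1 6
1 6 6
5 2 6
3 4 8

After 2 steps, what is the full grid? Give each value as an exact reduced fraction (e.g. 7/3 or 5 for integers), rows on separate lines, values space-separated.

After step 1:
  4/3 15/4 13/3
  7/2 16/5 6
  11/4 23/5 11/2
  4 17/4 6
After step 2:
  103/36 757/240 169/36
  647/240 421/100 571/120
  297/80 203/50 221/40
  11/3 377/80 21/4

Answer: 103/36 757/240 169/36
647/240 421/100 571/120
297/80 203/50 221/40
11/3 377/80 21/4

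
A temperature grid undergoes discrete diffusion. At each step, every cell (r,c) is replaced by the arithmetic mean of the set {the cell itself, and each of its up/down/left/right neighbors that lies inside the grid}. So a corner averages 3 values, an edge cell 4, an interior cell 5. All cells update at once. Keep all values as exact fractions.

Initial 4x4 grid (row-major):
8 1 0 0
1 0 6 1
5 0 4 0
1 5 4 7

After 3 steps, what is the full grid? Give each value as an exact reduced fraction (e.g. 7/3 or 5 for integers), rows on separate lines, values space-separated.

After step 1:
  10/3 9/4 7/4 1/3
  7/2 8/5 11/5 7/4
  7/4 14/5 14/5 3
  11/3 5/2 5 11/3
After step 2:
  109/36 67/30 49/30 23/18
  611/240 247/100 101/50 437/240
  703/240 229/100 79/25 673/240
  95/36 419/120 419/120 35/9
After step 3:
  5621/2160 2107/900 403/225 3407/2160
  19751/7200 13871/6000 533/240 14261/7200
  18727/7200 17209/6000 16519/6000 21013/7200
  6523/2160 10721/3600 12629/3600 7333/2160

Answer: 5621/2160 2107/900 403/225 3407/2160
19751/7200 13871/6000 533/240 14261/7200
18727/7200 17209/6000 16519/6000 21013/7200
6523/2160 10721/3600 12629/3600 7333/2160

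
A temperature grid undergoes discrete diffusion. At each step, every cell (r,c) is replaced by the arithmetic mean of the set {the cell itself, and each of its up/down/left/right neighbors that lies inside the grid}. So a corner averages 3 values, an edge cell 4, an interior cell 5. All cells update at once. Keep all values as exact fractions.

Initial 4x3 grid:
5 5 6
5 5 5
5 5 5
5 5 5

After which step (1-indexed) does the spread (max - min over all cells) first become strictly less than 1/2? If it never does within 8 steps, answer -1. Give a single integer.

Answer: 1

Derivation:
Step 1: max=16/3, min=5, spread=1/3
  -> spread < 1/2 first at step 1
Step 2: max=95/18, min=5, spread=5/18
Step 3: max=1121/216, min=5, spread=41/216
Step 4: max=133817/25920, min=5, spread=4217/25920
Step 5: max=7985149/1555200, min=36079/7200, spread=38417/311040
Step 6: max=477760211/93312000, min=722597/144000, spread=1903471/18662400
Step 7: max=28594589089/5598720000, min=21715759/4320000, spread=18038617/223948800
Step 8: max=1712884182851/335923200000, min=1956926759/388800000, spread=883978523/13436928000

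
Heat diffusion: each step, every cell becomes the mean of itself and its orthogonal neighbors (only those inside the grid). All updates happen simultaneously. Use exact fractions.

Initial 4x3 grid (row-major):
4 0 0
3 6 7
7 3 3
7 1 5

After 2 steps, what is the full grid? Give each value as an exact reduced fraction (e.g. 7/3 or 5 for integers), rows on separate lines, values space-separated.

Answer: 59/18 329/120 53/18
121/30 193/50 439/120
19/4 213/50 31/8
14/3 4 23/6

Derivation:
After step 1:
  7/3 5/2 7/3
  5 19/5 4
  5 4 9/2
  5 4 3
After step 2:
  59/18 329/120 53/18
  121/30 193/50 439/120
  19/4 213/50 31/8
  14/3 4 23/6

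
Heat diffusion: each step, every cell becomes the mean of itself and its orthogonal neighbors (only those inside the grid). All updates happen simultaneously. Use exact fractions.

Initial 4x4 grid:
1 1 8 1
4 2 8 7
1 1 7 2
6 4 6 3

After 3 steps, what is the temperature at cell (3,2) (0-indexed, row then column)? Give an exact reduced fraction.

Answer: 31807/7200

Derivation:
Step 1: cell (3,2) = 5
Step 2: cell (3,2) = 1063/240
Step 3: cell (3,2) = 31807/7200
Full grid after step 3:
  967/360 4151/1200 15697/3600 10679/2160
  283/100 703/200 27653/6000 34439/7200
  287/90 22627/6000 13187/3000 34087/7200
  1517/432 5651/1440 31807/7200 4799/1080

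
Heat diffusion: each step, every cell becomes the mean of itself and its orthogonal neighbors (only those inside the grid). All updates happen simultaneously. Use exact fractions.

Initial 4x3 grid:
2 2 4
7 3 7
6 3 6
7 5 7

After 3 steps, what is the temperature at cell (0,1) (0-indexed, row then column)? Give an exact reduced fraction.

Step 1: cell (0,1) = 11/4
Step 2: cell (0,1) = 303/80
Step 3: cell (0,1) = 3769/960
Full grid after step 3:
  2161/540 3769/960 4567/1080
  1273/288 363/80 1331/288
  2489/480 1021/200 2539/480
  1319/240 889/160 443/80

Answer: 3769/960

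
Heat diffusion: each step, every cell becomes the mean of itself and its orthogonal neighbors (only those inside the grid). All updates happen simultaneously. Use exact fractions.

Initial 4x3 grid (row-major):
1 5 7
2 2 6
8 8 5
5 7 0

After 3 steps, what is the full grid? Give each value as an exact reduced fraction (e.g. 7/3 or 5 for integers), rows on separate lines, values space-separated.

Answer: 8311/2160 60887/14400 1711/360
15503/3600 13889/3000 11677/2400
9229/1800 30613/6000 11897/2400
599/108 18923/3600 239/48

Derivation:
After step 1:
  8/3 15/4 6
  13/4 23/5 5
  23/4 6 19/4
  20/3 5 4
After step 2:
  29/9 1021/240 59/12
  61/15 113/25 407/80
  65/12 261/50 79/16
  209/36 65/12 55/12
After step 3:
  8311/2160 60887/14400 1711/360
  15503/3600 13889/3000 11677/2400
  9229/1800 30613/6000 11897/2400
  599/108 18923/3600 239/48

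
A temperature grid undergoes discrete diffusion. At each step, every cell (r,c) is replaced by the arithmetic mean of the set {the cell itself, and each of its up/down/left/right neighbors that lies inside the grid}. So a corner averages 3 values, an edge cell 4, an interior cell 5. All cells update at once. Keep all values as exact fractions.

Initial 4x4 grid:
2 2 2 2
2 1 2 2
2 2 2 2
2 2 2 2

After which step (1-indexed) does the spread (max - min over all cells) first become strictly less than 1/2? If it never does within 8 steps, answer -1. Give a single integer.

Answer: 1

Derivation:
Step 1: max=2, min=7/4, spread=1/4
  -> spread < 1/2 first at step 1
Step 2: max=2, min=89/50, spread=11/50
Step 3: max=2, min=4433/2400, spread=367/2400
Step 4: max=1187/600, min=20029/10800, spread=1337/10800
Step 5: max=35531/18000, min=606331/324000, spread=33227/324000
Step 6: max=211951/108000, min=18225673/9720000, spread=849917/9720000
Step 7: max=3171467/1620000, min=549485653/291600000, spread=21378407/291600000
Step 8: max=948311657/486000000, min=16529537629/8748000000, spread=540072197/8748000000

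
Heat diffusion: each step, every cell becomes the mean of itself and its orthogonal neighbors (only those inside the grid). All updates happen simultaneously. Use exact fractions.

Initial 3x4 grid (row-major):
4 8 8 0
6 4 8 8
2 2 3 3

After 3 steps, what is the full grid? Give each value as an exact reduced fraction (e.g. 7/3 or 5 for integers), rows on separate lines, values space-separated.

Answer: 479/90 413/75 20209/3600 11867/2160
2063/450 29729/6000 5149/1000 24457/4800
8651/2160 29873/7200 32593/7200 5081/1080

Derivation:
After step 1:
  6 6 6 16/3
  4 28/5 31/5 19/4
  10/3 11/4 4 14/3
After step 2:
  16/3 59/10 353/60 193/36
  71/15 491/100 531/100 419/80
  121/36 941/240 1057/240 161/36
After step 3:
  479/90 413/75 20209/3600 11867/2160
  2063/450 29729/6000 5149/1000 24457/4800
  8651/2160 29873/7200 32593/7200 5081/1080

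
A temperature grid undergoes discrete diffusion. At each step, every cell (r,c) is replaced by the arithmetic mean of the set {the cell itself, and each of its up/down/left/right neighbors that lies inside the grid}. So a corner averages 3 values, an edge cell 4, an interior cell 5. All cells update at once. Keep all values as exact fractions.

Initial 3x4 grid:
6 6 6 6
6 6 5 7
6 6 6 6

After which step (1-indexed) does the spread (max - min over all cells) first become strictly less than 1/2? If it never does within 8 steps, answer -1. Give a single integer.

Answer: 2

Derivation:
Step 1: max=19/3, min=23/4, spread=7/12
Step 2: max=37/6, min=293/50, spread=23/75
  -> spread < 1/2 first at step 2
Step 3: max=2623/432, min=5909/1000, spread=8789/54000
Step 4: max=652583/108000, min=427877/72000, spread=4307/43200
Step 5: max=11699381/1944000, min=23801/4000, spread=26419/388800
Step 6: max=2336667443/388800000, min=57148981/9600000, spread=1770697/31104000
Step 7: max=20998233913/3499200000, min=4633098739/777600000, spread=11943167/279936000
Step 8: max=8394458093483/1399680000000, min=1853963682149/311040000000, spread=825944381/22394880000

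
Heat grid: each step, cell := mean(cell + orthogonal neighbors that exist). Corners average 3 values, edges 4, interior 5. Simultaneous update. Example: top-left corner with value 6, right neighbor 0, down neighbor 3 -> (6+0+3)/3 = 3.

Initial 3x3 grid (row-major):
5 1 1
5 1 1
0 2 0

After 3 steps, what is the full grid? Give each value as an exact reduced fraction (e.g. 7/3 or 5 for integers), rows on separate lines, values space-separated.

Answer: 1103/432 1417/720 221/144
727/320 737/400 1181/960
443/216 4283/2880 85/72

Derivation:
After step 1:
  11/3 2 1
  11/4 2 3/4
  7/3 3/4 1
After step 2:
  101/36 13/6 5/4
  43/16 33/20 19/16
  35/18 73/48 5/6
After step 3:
  1103/432 1417/720 221/144
  727/320 737/400 1181/960
  443/216 4283/2880 85/72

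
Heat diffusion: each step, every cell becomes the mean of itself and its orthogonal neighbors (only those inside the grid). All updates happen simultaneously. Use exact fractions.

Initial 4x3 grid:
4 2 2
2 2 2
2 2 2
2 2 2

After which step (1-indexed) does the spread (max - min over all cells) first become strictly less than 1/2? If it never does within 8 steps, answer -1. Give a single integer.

Answer: 3

Derivation:
Step 1: max=8/3, min=2, spread=2/3
Step 2: max=23/9, min=2, spread=5/9
Step 3: max=257/108, min=2, spread=41/108
  -> spread < 1/2 first at step 3
Step 4: max=30137/12960, min=2, spread=4217/12960
Step 5: max=1764349/777600, min=7279/3600, spread=38417/155520
Step 6: max=104512211/46656000, min=146597/72000, spread=1903471/9331200
Step 7: max=6199709089/2799360000, min=4435759/2160000, spread=18038617/111974400
Step 8: max=369191382851/167961600000, min=401726759/194400000, spread=883978523/6718464000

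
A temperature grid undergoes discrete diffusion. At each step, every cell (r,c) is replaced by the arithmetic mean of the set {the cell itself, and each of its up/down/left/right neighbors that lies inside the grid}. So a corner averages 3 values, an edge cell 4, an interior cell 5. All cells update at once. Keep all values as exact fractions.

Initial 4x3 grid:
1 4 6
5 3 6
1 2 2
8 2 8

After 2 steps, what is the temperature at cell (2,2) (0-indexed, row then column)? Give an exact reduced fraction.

Step 1: cell (2,2) = 9/2
Step 2: cell (2,2) = 59/16
Full grid after step 2:
  28/9 97/24 157/36
  83/24 13/4 217/48
  73/24 39/10 59/16
  38/9 11/3 9/2

Answer: 59/16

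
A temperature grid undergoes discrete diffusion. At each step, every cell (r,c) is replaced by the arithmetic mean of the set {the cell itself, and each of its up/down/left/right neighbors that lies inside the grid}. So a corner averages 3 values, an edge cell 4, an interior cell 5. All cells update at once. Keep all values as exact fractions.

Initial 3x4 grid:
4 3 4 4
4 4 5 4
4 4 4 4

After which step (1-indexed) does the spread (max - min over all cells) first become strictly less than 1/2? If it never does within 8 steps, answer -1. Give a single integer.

Step 1: max=17/4, min=11/3, spread=7/12
Step 2: max=25/6, min=137/36, spread=13/36
  -> spread < 1/2 first at step 2
Step 3: max=1487/360, min=1667/432, spread=587/2160
Step 4: max=178223/43200, min=252637/64800, spread=5879/25920
Step 5: max=10637707/2592000, min=1909351/486000, spread=272701/1555200
Step 6: max=636177893/155520000, min=460502651/116640000, spread=2660923/18662400
Step 7: max=38043878287/9331200000, min=27741475009/6998400000, spread=126629393/1119744000
Step 8: max=2276993249933/559872000000, min=1669252787231/419904000000, spread=1231748807/13436928000

Answer: 2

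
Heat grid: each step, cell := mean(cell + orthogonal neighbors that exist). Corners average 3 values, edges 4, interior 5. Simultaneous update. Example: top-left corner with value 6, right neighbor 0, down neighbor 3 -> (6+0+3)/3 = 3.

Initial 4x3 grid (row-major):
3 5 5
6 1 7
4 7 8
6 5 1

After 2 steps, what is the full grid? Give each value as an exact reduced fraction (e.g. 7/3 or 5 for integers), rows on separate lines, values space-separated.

After step 1:
  14/3 7/2 17/3
  7/2 26/5 21/4
  23/4 5 23/4
  5 19/4 14/3
After step 2:
  35/9 571/120 173/36
  1147/240 449/100 82/15
  77/16 529/100 31/6
  31/6 233/48 91/18

Answer: 35/9 571/120 173/36
1147/240 449/100 82/15
77/16 529/100 31/6
31/6 233/48 91/18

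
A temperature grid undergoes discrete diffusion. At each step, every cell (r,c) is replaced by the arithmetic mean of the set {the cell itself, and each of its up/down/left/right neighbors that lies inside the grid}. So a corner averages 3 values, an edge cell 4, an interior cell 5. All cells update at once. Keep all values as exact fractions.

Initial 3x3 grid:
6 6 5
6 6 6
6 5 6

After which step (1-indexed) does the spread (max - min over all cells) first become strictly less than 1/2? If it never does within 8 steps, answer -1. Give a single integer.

Step 1: max=6, min=17/3, spread=1/3
  -> spread < 1/2 first at step 1
Step 2: max=71/12, min=1373/240, spread=47/240
Step 3: max=469/80, min=6179/1080, spread=61/432
Step 4: max=252367/43200, min=372163/64800, spread=511/5184
Step 5: max=15092149/2592000, min=22368911/3888000, spread=4309/62208
Step 6: max=301341901/51840000, min=1344696367/233280000, spread=36295/746496
Step 7: max=54166350941/9331200000, min=80771756099/13996800000, spread=305773/8957952
Step 8: max=3247250070527/559872000000, min=4850750488603/839808000000, spread=2575951/107495424

Answer: 1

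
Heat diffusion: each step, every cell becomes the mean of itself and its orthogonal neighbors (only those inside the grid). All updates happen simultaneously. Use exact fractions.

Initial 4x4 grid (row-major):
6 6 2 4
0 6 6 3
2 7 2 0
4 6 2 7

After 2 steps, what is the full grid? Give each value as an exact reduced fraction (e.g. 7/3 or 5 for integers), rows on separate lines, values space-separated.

After step 1:
  4 5 9/2 3
  7/2 5 19/5 13/4
  13/4 23/5 17/5 3
  4 19/4 17/4 3
After step 2:
  25/6 37/8 163/40 43/12
  63/16 219/50 399/100 261/80
  307/80 21/5 381/100 253/80
  4 22/5 77/20 41/12

Answer: 25/6 37/8 163/40 43/12
63/16 219/50 399/100 261/80
307/80 21/5 381/100 253/80
4 22/5 77/20 41/12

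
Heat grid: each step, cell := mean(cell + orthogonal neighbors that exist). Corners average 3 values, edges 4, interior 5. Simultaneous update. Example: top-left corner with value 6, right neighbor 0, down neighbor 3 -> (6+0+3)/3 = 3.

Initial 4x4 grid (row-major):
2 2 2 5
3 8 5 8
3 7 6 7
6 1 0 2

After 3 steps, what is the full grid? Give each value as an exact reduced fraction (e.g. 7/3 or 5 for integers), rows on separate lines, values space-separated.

After step 1:
  7/3 7/2 7/2 5
  4 5 29/5 25/4
  19/4 5 5 23/4
  10/3 7/2 9/4 3
After step 2:
  59/18 43/12 89/20 59/12
  193/48 233/50 511/100 57/10
  205/48 93/20 119/25 5
  139/36 169/48 55/16 11/3
After step 3:
  1567/432 7187/1800 903/200 226/45
  29213/7200 26429/6000 617/125 3109/600
  6049/1440 13117/3000 9183/2000 2869/600
  839/216 5569/1440 3077/800 581/144

Answer: 1567/432 7187/1800 903/200 226/45
29213/7200 26429/6000 617/125 3109/600
6049/1440 13117/3000 9183/2000 2869/600
839/216 5569/1440 3077/800 581/144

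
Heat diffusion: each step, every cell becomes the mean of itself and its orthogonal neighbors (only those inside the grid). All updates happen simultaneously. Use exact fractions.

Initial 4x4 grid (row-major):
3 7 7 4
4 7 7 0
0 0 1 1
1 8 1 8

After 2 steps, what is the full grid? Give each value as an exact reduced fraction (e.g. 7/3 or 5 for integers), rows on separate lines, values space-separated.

Answer: 85/18 263/48 1219/240 155/36
173/48 221/50 413/100 407/120
219/80 279/100 83/25 65/24
9/4 33/10 37/12 31/9

Derivation:
After step 1:
  14/3 6 25/4 11/3
  7/2 5 22/5 3
  5/4 16/5 2 5/2
  3 5/2 9/2 10/3
After step 2:
  85/18 263/48 1219/240 155/36
  173/48 221/50 413/100 407/120
  219/80 279/100 83/25 65/24
  9/4 33/10 37/12 31/9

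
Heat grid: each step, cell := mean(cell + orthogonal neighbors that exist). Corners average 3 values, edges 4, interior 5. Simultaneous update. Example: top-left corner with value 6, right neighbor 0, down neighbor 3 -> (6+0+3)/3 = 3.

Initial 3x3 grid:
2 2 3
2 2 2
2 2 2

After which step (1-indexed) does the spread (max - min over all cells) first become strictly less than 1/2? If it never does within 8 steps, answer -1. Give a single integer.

Answer: 1

Derivation:
Step 1: max=7/3, min=2, spread=1/3
  -> spread < 1/2 first at step 1
Step 2: max=41/18, min=2, spread=5/18
Step 3: max=473/216, min=2, spread=41/216
Step 4: max=28051/12960, min=731/360, spread=347/2592
Step 5: max=1662137/777600, min=7357/3600, spread=2921/31104
Step 6: max=99140539/46656000, min=889483/432000, spread=24611/373248
Step 7: max=5917442033/2799360000, min=20096741/9720000, spread=207329/4478976
Step 8: max=353953152451/167961600000, min=1075601599/518400000, spread=1746635/53747712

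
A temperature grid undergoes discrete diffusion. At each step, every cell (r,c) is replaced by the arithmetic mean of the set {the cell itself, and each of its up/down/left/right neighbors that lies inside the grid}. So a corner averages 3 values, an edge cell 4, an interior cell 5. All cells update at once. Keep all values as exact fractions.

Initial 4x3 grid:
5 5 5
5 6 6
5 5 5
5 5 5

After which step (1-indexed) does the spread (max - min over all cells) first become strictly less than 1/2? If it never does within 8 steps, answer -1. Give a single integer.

Answer: 2

Derivation:
Step 1: max=11/2, min=5, spread=1/2
Step 2: max=1289/240, min=5, spread=89/240
  -> spread < 1/2 first at step 2
Step 3: max=719/135, min=1213/240, spread=587/2160
Step 4: max=687817/129600, min=12193/2400, spread=5879/25920
Step 5: max=41077553/7776000, min=17237/3375, spread=272701/1555200
Step 6: max=2457255967/466560000, min=66409247/12960000, spread=2660923/18662400
Step 7: max=147026529053/27993600000, min=444014797/86400000, spread=126629393/1119744000
Step 8: max=8803695199927/1679616000000, min=240270183307/46656000000, spread=1231748807/13436928000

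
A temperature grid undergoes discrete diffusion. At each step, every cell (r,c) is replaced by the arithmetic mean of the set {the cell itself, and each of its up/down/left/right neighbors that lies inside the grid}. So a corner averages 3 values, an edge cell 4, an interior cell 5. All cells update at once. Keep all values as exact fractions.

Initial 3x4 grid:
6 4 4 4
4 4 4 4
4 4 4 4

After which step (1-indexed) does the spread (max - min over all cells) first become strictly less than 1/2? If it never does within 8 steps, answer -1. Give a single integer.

Step 1: max=14/3, min=4, spread=2/3
Step 2: max=41/9, min=4, spread=5/9
Step 3: max=473/108, min=4, spread=41/108
  -> spread < 1/2 first at step 3
Step 4: max=56057/12960, min=4, spread=4217/12960
Step 5: max=3319549/777600, min=14479/3600, spread=38417/155520
Step 6: max=197824211/46656000, min=290597/72000, spread=1903471/9331200
Step 7: max=11798429089/2799360000, min=8755759/2160000, spread=18038617/111974400
Step 8: max=705114582851/167961600000, min=790526759/194400000, spread=883978523/6718464000

Answer: 3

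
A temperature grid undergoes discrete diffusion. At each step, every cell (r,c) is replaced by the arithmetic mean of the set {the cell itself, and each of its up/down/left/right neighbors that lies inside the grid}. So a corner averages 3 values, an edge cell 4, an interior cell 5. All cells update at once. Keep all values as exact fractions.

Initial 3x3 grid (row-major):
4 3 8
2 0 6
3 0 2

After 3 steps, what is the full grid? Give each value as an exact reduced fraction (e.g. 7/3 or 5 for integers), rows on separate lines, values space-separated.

Answer: 134/45 49739/14400 8467/2160
34889/14400 5681/2000 12091/3600
2141/1080 32389/14400 5917/2160

Derivation:
After step 1:
  3 15/4 17/3
  9/4 11/5 4
  5/3 5/4 8/3
After step 2:
  3 877/240 161/36
  547/240 269/100 109/30
  31/18 467/240 95/36
After step 3:
  134/45 49739/14400 8467/2160
  34889/14400 5681/2000 12091/3600
  2141/1080 32389/14400 5917/2160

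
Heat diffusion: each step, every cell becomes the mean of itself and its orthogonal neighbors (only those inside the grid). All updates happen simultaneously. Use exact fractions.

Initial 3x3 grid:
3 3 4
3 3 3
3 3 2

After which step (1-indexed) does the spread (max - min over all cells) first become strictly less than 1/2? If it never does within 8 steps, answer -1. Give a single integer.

Step 1: max=10/3, min=8/3, spread=2/3
Step 2: max=115/36, min=101/36, spread=7/18
  -> spread < 1/2 first at step 2
Step 3: max=1345/432, min=1247/432, spread=49/216
Step 4: max=21247/6912, min=20225/6912, spread=511/3456
Step 5: max=253141/82944, min=244523/82944, spread=4309/41472
Step 6: max=3022279/995328, min=2949689/995328, spread=36295/497664
Step 7: max=36137581/11943936, min=35526035/11943936, spread=305773/5971968
Step 8: max=432557647/143327232, min=427405745/143327232, spread=2575951/71663616

Answer: 2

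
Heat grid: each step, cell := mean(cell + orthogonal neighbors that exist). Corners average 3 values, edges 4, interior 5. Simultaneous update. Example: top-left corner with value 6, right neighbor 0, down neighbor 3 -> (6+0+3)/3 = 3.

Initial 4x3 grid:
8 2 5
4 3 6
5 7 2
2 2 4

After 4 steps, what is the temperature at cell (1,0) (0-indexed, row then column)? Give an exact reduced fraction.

Answer: 119123/27000

Derivation:
Step 1: cell (1,0) = 5
Step 2: cell (1,0) = 557/120
Step 3: cell (1,0) = 16001/3600
Step 4: cell (1,0) = 119123/27000
Full grid after step 4:
  291847/64800 71419/16000 70343/16200
  119123/27000 128777/30000 919109/216000
  73277/18000 1463849/360000 852949/216000
  167623/43200 3245761/864000 492419/129600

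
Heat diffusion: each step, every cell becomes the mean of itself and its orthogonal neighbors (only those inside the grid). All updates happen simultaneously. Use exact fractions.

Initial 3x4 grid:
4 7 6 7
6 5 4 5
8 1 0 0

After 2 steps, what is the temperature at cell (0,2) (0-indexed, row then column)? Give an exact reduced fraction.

Step 1: cell (0,2) = 6
Step 2: cell (0,2) = 43/8
Full grid after step 2:
  203/36 653/120 43/8 16/3
  1261/240 467/100 397/100 47/12
  19/4 287/80 125/48 83/36

Answer: 43/8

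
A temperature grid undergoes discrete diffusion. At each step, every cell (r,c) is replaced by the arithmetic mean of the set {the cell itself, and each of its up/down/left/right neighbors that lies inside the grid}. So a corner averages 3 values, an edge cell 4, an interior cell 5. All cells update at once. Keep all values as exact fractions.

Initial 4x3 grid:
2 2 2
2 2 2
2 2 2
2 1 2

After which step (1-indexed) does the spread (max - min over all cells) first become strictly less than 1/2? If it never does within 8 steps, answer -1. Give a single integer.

Answer: 1

Derivation:
Step 1: max=2, min=5/3, spread=1/3
  -> spread < 1/2 first at step 1
Step 2: max=2, min=413/240, spread=67/240
Step 3: max=2, min=3883/2160, spread=437/2160
Step 4: max=1991/1000, min=1570469/864000, spread=29951/172800
Step 5: max=6671/3375, min=14336179/7776000, spread=206761/1555200
Step 6: max=10634329/5400000, min=5764604429/3110400000, spread=14430763/124416000
Step 7: max=846347273/432000000, min=348140258311/186624000000, spread=139854109/1492992000
Step 8: max=75908771023/38880000000, min=20972408109749/11197440000000, spread=7114543559/89579520000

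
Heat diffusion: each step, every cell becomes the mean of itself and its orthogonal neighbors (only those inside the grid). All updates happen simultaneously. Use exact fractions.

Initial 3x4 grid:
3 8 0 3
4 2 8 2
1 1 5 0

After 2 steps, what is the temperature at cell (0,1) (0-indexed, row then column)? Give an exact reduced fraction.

Answer: 22/5

Derivation:
Step 1: cell (0,1) = 13/4
Step 2: cell (0,1) = 22/5
Full grid after step 2:
  43/12 22/5 49/15 29/9
  141/40 16/5 39/10 213/80
  9/4 247/80 689/240 109/36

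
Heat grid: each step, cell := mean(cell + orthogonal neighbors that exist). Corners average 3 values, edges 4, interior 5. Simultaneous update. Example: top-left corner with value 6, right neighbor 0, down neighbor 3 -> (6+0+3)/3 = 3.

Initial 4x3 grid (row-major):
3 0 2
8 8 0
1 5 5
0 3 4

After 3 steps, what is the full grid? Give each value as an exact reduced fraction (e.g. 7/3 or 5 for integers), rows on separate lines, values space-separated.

After step 1:
  11/3 13/4 2/3
  5 21/5 15/4
  7/2 22/5 7/2
  4/3 3 4
After step 2:
  143/36 707/240 23/9
  491/120 103/25 727/240
  427/120 93/25 313/80
  47/18 191/60 7/2
After step 3:
  7927/2160 48937/14400 3071/1080
  1771/450 1343/375 24511/7200
  12583/3600 22193/6000 8497/2400
  3367/1080 11713/3600 2543/720

Answer: 7927/2160 48937/14400 3071/1080
1771/450 1343/375 24511/7200
12583/3600 22193/6000 8497/2400
3367/1080 11713/3600 2543/720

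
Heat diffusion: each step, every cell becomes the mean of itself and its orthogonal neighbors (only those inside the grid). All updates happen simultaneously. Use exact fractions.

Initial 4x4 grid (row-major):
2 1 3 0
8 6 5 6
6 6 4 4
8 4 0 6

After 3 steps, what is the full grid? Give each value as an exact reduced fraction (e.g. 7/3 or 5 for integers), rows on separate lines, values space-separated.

Answer: 9307/2160 28057/7200 8251/2400 52/15
2257/450 27253/6000 514/125 9041/2400
139/25 5013/1000 25577/6000 29723/7200
1987/360 5867/1200 15289/3600 8423/2160

Derivation:
After step 1:
  11/3 3 9/4 3
  11/2 26/5 24/5 15/4
  7 26/5 19/5 5
  6 9/2 7/2 10/3
After step 2:
  73/18 847/240 261/80 3
  641/120 237/50 99/25 331/80
  237/40 257/50 223/50 953/240
  35/6 24/5 227/60 71/18
After step 3:
  9307/2160 28057/7200 8251/2400 52/15
  2257/450 27253/6000 514/125 9041/2400
  139/25 5013/1000 25577/6000 29723/7200
  1987/360 5867/1200 15289/3600 8423/2160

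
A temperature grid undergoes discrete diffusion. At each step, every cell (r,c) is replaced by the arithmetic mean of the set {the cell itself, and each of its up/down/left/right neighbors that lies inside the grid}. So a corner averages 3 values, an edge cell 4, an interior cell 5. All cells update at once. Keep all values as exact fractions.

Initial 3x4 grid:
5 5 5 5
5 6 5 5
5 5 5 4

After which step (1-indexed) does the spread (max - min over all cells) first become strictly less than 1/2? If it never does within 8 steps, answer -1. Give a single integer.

Answer: 3

Derivation:
Step 1: max=21/4, min=14/3, spread=7/12
Step 2: max=523/100, min=85/18, spread=457/900
Step 3: max=24811/4800, min=10507/2160, spread=13159/43200
  -> spread < 1/2 first at step 3
Step 4: max=222551/43200, min=633953/129600, spread=337/1296
Step 5: max=88638691/17280000, min=38403127/7776000, spread=29685679/155520000
Step 6: max=796329581/155520000, min=2312422493/466560000, spread=61253/373248
Step 7: max=47637339679/9331200000, min=139318946287/27993600000, spread=14372291/111974400
Step 8: max=2853121543661/559872000000, min=8378773204733/1679616000000, spread=144473141/1343692800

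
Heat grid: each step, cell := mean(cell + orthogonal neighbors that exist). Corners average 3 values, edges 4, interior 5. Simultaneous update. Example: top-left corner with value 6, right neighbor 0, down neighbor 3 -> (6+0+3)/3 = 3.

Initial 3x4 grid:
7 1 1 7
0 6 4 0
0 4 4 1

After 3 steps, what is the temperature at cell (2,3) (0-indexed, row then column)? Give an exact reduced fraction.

Step 1: cell (2,3) = 5/3
Step 2: cell (2,3) = 95/36
Step 3: cell (2,3) = 1163/432
Full grid after step 3:
  1289/432 1157/360 2233/720 157/54
  2827/960 149/50 3601/1200 2033/720
  289/108 4183/1440 4091/1440 1163/432

Answer: 1163/432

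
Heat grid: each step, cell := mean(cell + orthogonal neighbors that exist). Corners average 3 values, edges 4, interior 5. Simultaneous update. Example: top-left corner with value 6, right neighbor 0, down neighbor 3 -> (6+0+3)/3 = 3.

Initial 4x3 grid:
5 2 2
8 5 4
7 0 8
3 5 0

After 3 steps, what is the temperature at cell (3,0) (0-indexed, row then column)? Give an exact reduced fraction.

Answer: 629/144

Derivation:
Step 1: cell (3,0) = 5
Step 2: cell (3,0) = 23/6
Step 3: cell (3,0) = 629/144
Full grid after step 3:
  3251/720 30523/7200 7873/2160
  11791/2400 6151/1500 29023/7200
  10541/2400 13117/3000 26273/7200
  629/144 13219/3600 1651/432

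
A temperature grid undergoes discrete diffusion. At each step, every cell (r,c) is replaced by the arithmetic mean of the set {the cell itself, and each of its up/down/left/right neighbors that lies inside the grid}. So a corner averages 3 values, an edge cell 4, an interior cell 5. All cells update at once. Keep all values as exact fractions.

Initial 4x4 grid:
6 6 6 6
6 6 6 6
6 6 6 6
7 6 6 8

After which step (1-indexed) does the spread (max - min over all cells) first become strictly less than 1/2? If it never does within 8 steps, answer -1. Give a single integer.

Answer: 3

Derivation:
Step 1: max=20/3, min=6, spread=2/3
Step 2: max=59/9, min=6, spread=5/9
Step 3: max=2765/432, min=6, spread=173/432
  -> spread < 1/2 first at step 3
Step 4: max=82247/12960, min=451/75, spread=21571/64800
Step 5: max=2448053/388800, min=108553/18000, spread=516541/1944000
Step 6: max=73098443/11664000, min=4352231/720000, spread=405047/1822500
Step 7: max=2184316781/349920000, min=235490321/38880000, spread=16225973/87480000
Step 8: max=65341283147/10497600000, min=471880889/77760000, spread=409340783/2624400000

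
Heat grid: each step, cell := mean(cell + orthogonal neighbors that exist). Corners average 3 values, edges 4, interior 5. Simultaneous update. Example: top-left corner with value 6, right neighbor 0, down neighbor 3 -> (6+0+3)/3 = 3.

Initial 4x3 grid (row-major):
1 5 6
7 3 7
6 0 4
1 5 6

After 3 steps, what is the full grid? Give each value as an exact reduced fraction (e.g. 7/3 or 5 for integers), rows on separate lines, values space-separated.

Answer: 4627/1080 12851/2880 289/60
5857/1440 1037/240 2219/480
365/96 403/100 413/96
899/240 457/120 2987/720

Derivation:
After step 1:
  13/3 15/4 6
  17/4 22/5 5
  7/2 18/5 17/4
  4 3 5
After step 2:
  37/9 1109/240 59/12
  989/240 21/5 393/80
  307/80 15/4 357/80
  7/2 39/10 49/12
After step 3:
  4627/1080 12851/2880 289/60
  5857/1440 1037/240 2219/480
  365/96 403/100 413/96
  899/240 457/120 2987/720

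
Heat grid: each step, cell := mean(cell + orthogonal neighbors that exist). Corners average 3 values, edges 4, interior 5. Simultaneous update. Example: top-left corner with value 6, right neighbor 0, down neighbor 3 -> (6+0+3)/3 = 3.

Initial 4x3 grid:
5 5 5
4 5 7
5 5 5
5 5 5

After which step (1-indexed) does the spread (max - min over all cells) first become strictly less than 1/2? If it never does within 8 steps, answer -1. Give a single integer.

Answer: 3

Derivation:
Step 1: max=17/3, min=14/3, spread=1
Step 2: max=82/15, min=173/36, spread=119/180
Step 3: max=1439/270, min=17651/3600, spread=4607/10800
  -> spread < 1/2 first at step 3
Step 4: max=566897/108000, min=178429/36000, spread=3161/10800
Step 5: max=5059157/972000, min=1616549/324000, spread=20951/97200
Step 6: max=150754559/29160000, min=12184007/2430000, spread=181859/1166400
Step 7: max=9009024481/1749600000, min=1466690651/291600000, spread=8355223/69984000
Step 8: max=538799498129/104976000000, min=5515460599/1093500000, spread=14904449/167961600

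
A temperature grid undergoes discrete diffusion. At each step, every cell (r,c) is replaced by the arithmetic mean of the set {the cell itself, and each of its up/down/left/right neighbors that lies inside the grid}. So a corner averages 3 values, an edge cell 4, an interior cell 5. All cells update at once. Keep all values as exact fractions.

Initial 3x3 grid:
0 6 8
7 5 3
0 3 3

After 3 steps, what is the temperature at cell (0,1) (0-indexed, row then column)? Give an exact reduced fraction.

Answer: 21577/4800

Derivation:
Step 1: cell (0,1) = 19/4
Step 2: cell (0,1) = 391/80
Step 3: cell (0,1) = 21577/4800
Full grid after step 3:
  9203/2160 21577/4800 5219/1080
  13439/3600 24947/6000 61631/14400
  7463/2160 50431/14400 461/120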